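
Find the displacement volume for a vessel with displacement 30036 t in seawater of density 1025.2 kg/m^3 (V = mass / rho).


Formula: V = mass / rho
Step 1 — convert tonnes to kg: 30036 t * 1000 = 30036000 kg
Step 2 — V = 30036000 / 1025.2 ≈ 29298 m^3 (5 s.f.)

29298 m^3


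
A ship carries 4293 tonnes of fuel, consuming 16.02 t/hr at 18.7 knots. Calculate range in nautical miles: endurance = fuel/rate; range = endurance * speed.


Formula: endurance = fuel / rate; range = endurance * speed
Step 1 — endurance = 4293 / 16.02 = 267.9775 hours
Step 2 — range = 267.9775 * 18.7 ≈ 5011.2 nautical miles (5 s.f.)

5011.2 NM


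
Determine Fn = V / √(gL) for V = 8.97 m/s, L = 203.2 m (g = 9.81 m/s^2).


Formula: Fn = V / sqrt(g * L)
Step 1 — g * L = 9.81 * 203.2 = 1993.392
Step 2 — sqrt(g * L) = sqrt(1993.392) = 44.647419
Step 3 — Fn = 8.97 / 44.647419 ≈ 0.20091 (5 s.f.)

0.20091


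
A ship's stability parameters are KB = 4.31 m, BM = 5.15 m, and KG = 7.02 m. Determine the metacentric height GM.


Formula: GM = KB + BM - KG
Step 1 — KM = KB + BM = 4.31 + 5.15 = 9.46 m
Step 2 — GM = KM - KG = 9.46 - 7.02 = 2.44 m

2.44 m


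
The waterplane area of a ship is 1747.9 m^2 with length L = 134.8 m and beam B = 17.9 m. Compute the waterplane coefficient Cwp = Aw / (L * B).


Formula: Cwp = Aw / (L * B)
Step 1 — L * B = 134.8 * 17.9 = 2412.92 m^2
Step 2 — Cwp = 1747.9 / 2412.92 ≈ 0.72439 (5 s.f.)

0.72439


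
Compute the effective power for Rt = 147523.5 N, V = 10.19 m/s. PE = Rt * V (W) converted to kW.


Formula: PE = Rt * V / 1000 (kW)
Step 1 — PE (W) = 147523.5 * 10.19 = 1503264.465 W
Step 2 — PE (kW) = 1503264.465 / 1000 ≈ 1503.3 kW (5 s.f.)

1503.3 kW


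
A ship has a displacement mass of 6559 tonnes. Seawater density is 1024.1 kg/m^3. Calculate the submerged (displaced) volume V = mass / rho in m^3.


Formula: V = mass / rho
Step 1 — convert tonnes to kg: 6559 t * 1000 = 6559000 kg
Step 2 — V = 6559000 / 1024.1 ≈ 6404.6 m^3 (5 s.f.)

6404.6 m^3


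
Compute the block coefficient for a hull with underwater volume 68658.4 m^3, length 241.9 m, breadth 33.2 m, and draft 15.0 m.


Formula: Cb = V / (L * B * T)
Step 1 — L * B * T = 241.9 * 33.2 * 15.0 = 120466.2 m^3
Step 2 — Cb = 68658.4 / 120466.2 ≈ 0.56994 (5 s.f.)

0.56994


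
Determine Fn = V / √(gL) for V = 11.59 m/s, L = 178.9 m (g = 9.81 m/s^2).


Formula: Fn = V / sqrt(g * L)
Step 1 — g * L = 9.81 * 178.9 = 1755.009
Step 2 — sqrt(g * L) = sqrt(1755.009) = 41.892828
Step 3 — Fn = 11.59 / 41.892828 ≈ 0.27666 (5 s.f.)

0.27666


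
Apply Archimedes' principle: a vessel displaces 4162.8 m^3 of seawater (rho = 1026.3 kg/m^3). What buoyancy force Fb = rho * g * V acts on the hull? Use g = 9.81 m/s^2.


Formula: Fb = rho * g * V
Substituting: Fb = 1026.3 * 9.81 * 4162.8
Intermediate: 1026.3 * 9.81 = 10068.003
Result: Fb = 10068.003 * 4162.8 ≈ 41911000 N (5 s.f.)

41911000 N


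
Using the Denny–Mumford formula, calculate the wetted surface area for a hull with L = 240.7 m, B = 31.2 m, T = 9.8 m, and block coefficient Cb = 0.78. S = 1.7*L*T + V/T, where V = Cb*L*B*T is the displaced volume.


Formula: S = 1.7*L*T + V/T with V = Cb*L*B*T, i.e. S = L * (1.7*T + Cb*B)
Step 1 — 1.7*T = 1.7 * 9.8 = 16.66 m
Step 2 — Cb*B = 0.78 * 31.2 = 24.336 m
Step 3 — 1.7*T + Cb*B = 16.66 + 24.336 = 40.996 m
Step 4 — S = 240.7 * 40.996 ≈ 9867.7 m^2 (5 s.f.)

9867.7 m^2


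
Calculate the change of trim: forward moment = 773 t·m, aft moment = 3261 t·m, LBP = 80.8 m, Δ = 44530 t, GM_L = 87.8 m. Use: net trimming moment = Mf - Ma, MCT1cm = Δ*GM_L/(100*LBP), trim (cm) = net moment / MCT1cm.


Formula: net trimming moment = Mf - Ma; MCT1cm = Δ*GM_L/(100*LBP); trim = net moment / MCT1cm
Step 1 — net trimming moment = 773 - 3261 = -2488 t·m
Step 2 — MCT1cm = 44530 * 87.8 / (100 * 80.8) = 483.878 t·m/cm
Step 3 — trim = -2488 / 483.878 ≈ -5.1418 cm (5 s.f.)

-5.1418 cm


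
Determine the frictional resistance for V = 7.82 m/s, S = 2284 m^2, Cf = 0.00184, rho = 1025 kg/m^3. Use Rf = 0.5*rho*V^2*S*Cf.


Formula: Rf = 0.5 * rho * V^2 * S * Cf
Step 1 — V^2 = 7.82^2 = 61.1524
Step 2 — 0.5 * rho * V^2 = 0.5 * 1025 * 61.1524 = 31340.605
Step 3 — Rf = 31340.605 * 2284 * 0.00184 ≈ 131710 N (5 s.f.)

131710 N


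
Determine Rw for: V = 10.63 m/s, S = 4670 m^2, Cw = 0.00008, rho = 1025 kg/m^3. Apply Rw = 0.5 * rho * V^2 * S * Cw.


Formula: Rw = 0.5 * rho * V^2 * S * Cw
Step 1 — V^2 = 10.63^2 = 112.9969
Step 2 — 0.5 * rho * V^2 = 0.5 * 1025 * 112.9969 = 57910.91125
Step 3 — Rw = 57910.91125 * 4670 * 0.00008 ≈ 21636 N (5 s.f.)

21636 N


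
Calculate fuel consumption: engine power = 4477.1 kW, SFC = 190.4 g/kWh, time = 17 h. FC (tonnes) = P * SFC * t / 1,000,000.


Formula: FC (tonnes) = P * SFC * t / 1,000,000
Step 1 — P * SFC * t = 4477.1 * 190.4 * 17 = 14491477.28 g
Step 2 — FC (tonnes) = 14491477.28 / 1,000,000 ≈ 14.491 tonnes (5 s.f.)

14.491 tonnes


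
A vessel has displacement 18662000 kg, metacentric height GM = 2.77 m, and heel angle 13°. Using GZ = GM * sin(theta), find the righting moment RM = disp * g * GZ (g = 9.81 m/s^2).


Formula: GZ = GM * sin(theta); RM = disp * g * GZ
Step 1 — GZ = 2.77 * sin(13°) = 2.77 * 0.224951 = 0.623114 m
Step 2 — RM = 18662000 * 9.81 * 0.623114 ≈ 114080000 N·m (5 s.f.)

114080000 N·m


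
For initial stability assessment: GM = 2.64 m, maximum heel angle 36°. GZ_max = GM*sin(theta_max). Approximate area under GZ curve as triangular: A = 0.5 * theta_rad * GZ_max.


Formula: GZ_max = GM * sin(theta); Area = 0.5 * theta_rad * GZ_max
Step 1 — GZ_max = 2.64 * sin(36°) = 2.64 * 0.587785 = 1.551752 m
Step 2 — theta_rad = 36 * pi/180 = 0.628319 rad
Step 3 — Area = 0.5 * 0.628319 * 1.551752 ≈ 0.48750 m·rad (5 s.f.)

0.48750 m·rad


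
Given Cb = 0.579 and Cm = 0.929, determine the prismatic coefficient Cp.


Formula: Cp = Cb / Cm
Substituting: Cp = 0.579 / 0.929
Result: Cp ≈ 0.62325 (5 s.f.)

0.62325


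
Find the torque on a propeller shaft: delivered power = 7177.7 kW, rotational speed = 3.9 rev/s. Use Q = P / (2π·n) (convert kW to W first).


Formula: Q = P_W / (2 * pi * n)
Step 1 — P_W = 7177.7 kW * 1000 = 7177700.0 W
Step 2 — 2 * pi * n = 2 * pi * 3.9 = 24.504423
Step 3 — Q = 7177700.0 / 24.504423 ≈ 292910 N·m (5 s.f.)

292910 N·m


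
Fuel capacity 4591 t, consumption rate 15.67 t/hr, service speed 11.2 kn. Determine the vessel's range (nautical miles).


Formula: endurance = fuel / rate; range = endurance * speed
Step 1 — endurance = 4591 / 15.67 = 292.9802 hours
Step 2 — range = 292.9802 * 11.2 ≈ 3281.4 nautical miles (5 s.f.)

3281.4 NM


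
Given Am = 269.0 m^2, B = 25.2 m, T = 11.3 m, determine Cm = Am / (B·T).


Formula: Cm = Am / (B * T)
Step 1 — B * T = 25.2 * 11.3 = 284.76 m^2
Step 2 — Cm = 269.0 / 284.76 ≈ 0.94466 (5 s.f.)

0.94466


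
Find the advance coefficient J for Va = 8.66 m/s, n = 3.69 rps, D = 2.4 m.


Formula: J = Va / (n * D)
Step 1 — n * D = 3.69 * 2.4 = 8.856
Step 2 — J = 8.66 / 8.856 ≈ 0.97787 (5 s.f.)

0.97787


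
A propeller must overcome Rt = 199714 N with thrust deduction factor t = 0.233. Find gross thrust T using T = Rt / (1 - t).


Formula: T = Rt / (1 - t)
Step 1 — (1 - t) = 1 - 0.233 = 0.767
Step 2 — T = 199714 / 0.767 ≈ 260380 N (5 s.f.)

260380 N


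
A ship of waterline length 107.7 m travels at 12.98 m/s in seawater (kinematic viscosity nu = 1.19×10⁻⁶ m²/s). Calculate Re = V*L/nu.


Formula: Re = V * L / nu
Step 1 — V * L = 12.98 * 107.7 = 1397.946 m^2/s
Step 2 — Re = 1397.946 / 1.19e-6 = 1.17e+09

1.17e+09


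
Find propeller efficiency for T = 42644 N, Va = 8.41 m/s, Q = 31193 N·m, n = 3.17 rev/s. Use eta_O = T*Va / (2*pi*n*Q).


Formula: eta = T * Va / (2 * pi * n * Q)
Step 1 — numerator = T * Va = 42644 * 8.41 = 358636.04
Step 2 — 2 * pi * n = 2 * pi * 3.17 = 19.917697
Step 3 — denominator = 19.917697 * 31193 = 621292.72
Step 4 — eta = 358636.04 / 621292.72 ≈ 0.57724 (5 s.f.)

0.57724


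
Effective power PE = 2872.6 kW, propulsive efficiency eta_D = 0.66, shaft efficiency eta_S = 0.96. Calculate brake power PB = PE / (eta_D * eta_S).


Formula: PB = PE / (eta_D * eta_S)
Step 1 — combined efficiency = eta_D * eta_S = 0.66 * 0.96 = 0.6336
Step 2 — PB = 2872.6 / 0.6336 ≈ 4533.8 kW (5 s.f.)

4533.8 kW


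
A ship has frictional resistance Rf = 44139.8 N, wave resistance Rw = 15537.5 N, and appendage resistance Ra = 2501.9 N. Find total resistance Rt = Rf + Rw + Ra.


Formula: Rt = Rf + Rw + Ra
Substituting: Rt = 44139.8 + 15537.5 + 2501.9
Result: Rt = 62179.2 N

62179.2 N


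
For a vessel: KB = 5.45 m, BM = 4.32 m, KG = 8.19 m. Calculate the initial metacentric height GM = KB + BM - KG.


Formula: GM = KB + BM - KG
Step 1 — KM = KB + BM = 5.45 + 4.32 = 9.77 m
Step 2 — GM = KM - KG = 9.77 - 8.19 = 1.58 m

1.58 m


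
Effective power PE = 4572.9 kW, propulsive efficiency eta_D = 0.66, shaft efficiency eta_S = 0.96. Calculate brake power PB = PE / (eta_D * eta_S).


Formula: PB = PE / (eta_D * eta_S)
Step 1 — combined efficiency = eta_D * eta_S = 0.66 * 0.96 = 0.6336
Step 2 — PB = 4572.9 / 0.6336 ≈ 7217.3 kW (5 s.f.)

7217.3 kW


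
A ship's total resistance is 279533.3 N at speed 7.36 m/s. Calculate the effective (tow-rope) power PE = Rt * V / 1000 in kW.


Formula: PE = Rt * V / 1000 (kW)
Step 1 — PE (W) = 279533.3 * 7.36 = 2057365.088 W
Step 2 — PE (kW) = 2057365.088 / 1000 ≈ 2057.4 kW (5 s.f.)

2057.4 kW


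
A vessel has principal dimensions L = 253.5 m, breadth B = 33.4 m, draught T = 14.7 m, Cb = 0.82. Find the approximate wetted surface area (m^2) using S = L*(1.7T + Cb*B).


Formula: S = 1.7*L*T + V/T with V = Cb*L*B*T, i.e. S = L * (1.7*T + Cb*B)
Step 1 — 1.7*T = 1.7 * 14.7 = 24.99 m
Step 2 — Cb*B = 0.82 * 33.4 = 27.388 m
Step 3 — 1.7*T + Cb*B = 24.99 + 27.388 = 52.378 m
Step 4 — S = 253.5 * 52.378 ≈ 13278 m^2 (5 s.f.)

13278 m^2


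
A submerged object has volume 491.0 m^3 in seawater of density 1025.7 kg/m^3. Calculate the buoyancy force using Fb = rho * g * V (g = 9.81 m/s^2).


Formula: Fb = rho * g * V
Substituting: Fb = 1025.7 * 9.81 * 491.0
Intermediate: 1025.7 * 9.81 = 10062.117
Result: Fb = 10062.117 * 491.0 ≈ 4940500 N (5 s.f.)

4940500 N


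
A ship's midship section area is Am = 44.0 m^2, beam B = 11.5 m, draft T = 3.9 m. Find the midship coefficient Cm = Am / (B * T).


Formula: Cm = Am / (B * T)
Step 1 — B * T = 11.5 * 3.9 = 44.85 m^2
Step 2 — Cm = 44.0 / 44.85 ≈ 0.98105 (5 s.f.)

0.98105


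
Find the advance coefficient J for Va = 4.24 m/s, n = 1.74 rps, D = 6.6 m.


Formula: J = Va / (n * D)
Step 1 — n * D = 1.74 * 6.6 = 11.484
Step 2 — J = 4.24 / 11.484 ≈ 0.36921 (5 s.f.)

0.36921


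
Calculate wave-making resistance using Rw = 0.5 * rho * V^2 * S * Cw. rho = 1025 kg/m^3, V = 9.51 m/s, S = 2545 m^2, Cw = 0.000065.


Formula: Rw = 0.5 * rho * V^2 * S * Cw
Step 1 — V^2 = 9.51^2 = 90.4401
Step 2 — 0.5 * rho * V^2 = 0.5 * 1025 * 90.4401 = 46350.55125
Step 3 — Rw = 46350.55125 * 2545 * 0.000065 ≈ 7667.5 N (5 s.f.)

7667.5 N


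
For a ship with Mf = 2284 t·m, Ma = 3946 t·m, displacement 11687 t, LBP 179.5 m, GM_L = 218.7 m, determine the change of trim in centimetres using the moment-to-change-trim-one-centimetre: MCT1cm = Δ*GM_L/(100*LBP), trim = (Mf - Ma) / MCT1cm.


Formula: net trimming moment = Mf - Ma; MCT1cm = Δ*GM_L/(100*LBP); trim = net moment / MCT1cm
Step 1 — net trimming moment = 2284 - 3946 = -1662 t·m
Step 2 — MCT1cm = 11687 * 218.7 / (100 * 179.5) = 142.3926 t·m/cm
Step 3 — trim = -1662 / 142.3926 ≈ -11.672 cm (5 s.f.)

-11.672 cm


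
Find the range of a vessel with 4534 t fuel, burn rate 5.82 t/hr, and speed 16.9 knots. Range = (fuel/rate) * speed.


Formula: endurance = fuel / rate; range = endurance * speed
Step 1 — endurance = 4534 / 5.82 = 779.0378 hours
Step 2 — range = 779.0378 * 16.9 ≈ 13166 nautical miles (5 s.f.)

13166 NM


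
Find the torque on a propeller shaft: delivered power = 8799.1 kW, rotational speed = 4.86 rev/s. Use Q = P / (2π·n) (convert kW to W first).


Formula: Q = P_W / (2 * pi * n)
Step 1 — P_W = 8799.1 kW * 1000 = 8799100.0 W
Step 2 — 2 * pi * n = 2 * pi * 4.86 = 30.536281
Step 3 — Q = 8799100.0 / 30.536281 ≈ 288150 N·m (5 s.f.)

288150 N·m


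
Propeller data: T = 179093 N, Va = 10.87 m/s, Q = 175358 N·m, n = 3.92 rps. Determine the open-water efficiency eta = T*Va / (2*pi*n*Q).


Formula: eta = T * Va / (2 * pi * n * Q)
Step 1 — numerator = T * Va = 179093 * 10.87 = 1946740.91
Step 2 — 2 * pi * n = 2 * pi * 3.92 = 24.630086
Step 3 — denominator = 24.630086 * 175358 = 4319082.62
Step 4 — eta = 1946740.91 / 4319082.62 ≈ 0.45073 (5 s.f.)

0.45073


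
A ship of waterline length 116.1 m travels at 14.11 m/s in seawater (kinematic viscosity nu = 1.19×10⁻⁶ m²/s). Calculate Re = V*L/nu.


Formula: Re = V * L / nu
Step 1 — V * L = 14.11 * 116.1 = 1638.171 m^2/s
Step 2 — Re = 1638.171 / 1.19e-6 = 1.38e+09

1.38e+09


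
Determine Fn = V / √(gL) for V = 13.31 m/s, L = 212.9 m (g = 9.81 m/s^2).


Formula: Fn = V / sqrt(g * L)
Step 1 — g * L = 9.81 * 212.9 = 2088.549
Step 2 — sqrt(g * L) = sqrt(2088.549) = 45.700646
Step 3 — Fn = 13.31 / 45.700646 ≈ 0.29124 (5 s.f.)

0.29124


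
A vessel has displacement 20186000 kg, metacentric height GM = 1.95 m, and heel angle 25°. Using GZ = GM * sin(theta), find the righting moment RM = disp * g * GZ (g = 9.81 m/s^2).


Formula: GZ = GM * sin(theta); RM = disp * g * GZ
Step 1 — GZ = 1.95 * sin(25°) = 1.95 * 0.422618 = 0.824105 m
Step 2 — RM = 20186000 * 9.81 * 0.824105 ≈ 163190000 N·m (5 s.f.)

163190000 N·m


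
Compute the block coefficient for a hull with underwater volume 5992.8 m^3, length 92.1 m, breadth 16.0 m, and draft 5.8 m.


Formula: Cb = V / (L * B * T)
Step 1 — L * B * T = 92.1 * 16.0 * 5.8 = 8546.88 m^3
Step 2 — Cb = 5992.8 / 8546.88 ≈ 0.70117 (5 s.f.)

0.70117


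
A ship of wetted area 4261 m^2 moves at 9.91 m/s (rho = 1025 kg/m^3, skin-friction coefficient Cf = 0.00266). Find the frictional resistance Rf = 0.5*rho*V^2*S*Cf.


Formula: Rf = 0.5 * rho * V^2 * S * Cf
Step 1 — V^2 = 9.91^2 = 98.2081
Step 2 — 0.5 * rho * V^2 = 0.5 * 1025 * 98.2081 = 50331.65125
Step 3 — Rf = 50331.65125 * 4261 * 0.00266 ≈ 570470 N (5 s.f.)

570470 N


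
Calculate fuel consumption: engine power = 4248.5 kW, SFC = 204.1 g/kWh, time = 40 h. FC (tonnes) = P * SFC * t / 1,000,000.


Formula: FC (tonnes) = P * SFC * t / 1,000,000
Step 1 — P * SFC * t = 4248.5 * 204.1 * 40 = 34684754.0 g
Step 2 — FC (tonnes) = 34684754.0 / 1,000,000 ≈ 34.685 tonnes (5 s.f.)

34.685 tonnes


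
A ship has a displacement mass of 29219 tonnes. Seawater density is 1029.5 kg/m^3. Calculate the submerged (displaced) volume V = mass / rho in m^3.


Formula: V = mass / rho
Step 1 — convert tonnes to kg: 29219 t * 1000 = 29219000 kg
Step 2 — V = 29219000 / 1029.5 ≈ 28382 m^3 (5 s.f.)

28382 m^3


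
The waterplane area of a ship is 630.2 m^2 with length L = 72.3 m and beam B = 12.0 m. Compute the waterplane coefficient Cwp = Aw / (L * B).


Formula: Cwp = Aw / (L * B)
Step 1 — L * B = 72.3 * 12.0 = 867.6 m^2
Step 2 — Cwp = 630.2 / 867.6 ≈ 0.72637 (5 s.f.)

0.72637


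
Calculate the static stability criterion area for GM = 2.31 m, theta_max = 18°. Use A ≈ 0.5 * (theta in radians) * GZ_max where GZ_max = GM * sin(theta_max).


Formula: GZ_max = GM * sin(theta); Area = 0.5 * theta_rad * GZ_max
Step 1 — GZ_max = 2.31 * sin(18°) = 2.31 * 0.309017 = 0.713829 m
Step 2 — theta_rad = 18 * pi/180 = 0.314159 rad
Step 3 — Area = 0.5 * 0.314159 * 0.713829 ≈ 0.11213 m·rad (5 s.f.)

0.11213 m·rad


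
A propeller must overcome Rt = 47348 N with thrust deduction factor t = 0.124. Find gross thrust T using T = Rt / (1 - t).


Formula: T = Rt / (1 - t)
Step 1 — (1 - t) = 1 - 0.124 = 0.876
Step 2 — T = 47348 / 0.876 ≈ 54050 N (5 s.f.)

54050 N


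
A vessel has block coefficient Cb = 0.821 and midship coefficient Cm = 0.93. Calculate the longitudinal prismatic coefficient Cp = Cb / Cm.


Formula: Cp = Cb / Cm
Substituting: Cp = 0.821 / 0.93
Result: Cp ≈ 0.88280 (5 s.f.)

0.88280


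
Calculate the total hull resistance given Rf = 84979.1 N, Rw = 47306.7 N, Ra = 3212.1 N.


Formula: Rt = Rf + Rw + Ra
Substituting: Rt = 84979.1 + 47306.7 + 3212.1
Result: Rt = 135497.9 N

135497.9 N


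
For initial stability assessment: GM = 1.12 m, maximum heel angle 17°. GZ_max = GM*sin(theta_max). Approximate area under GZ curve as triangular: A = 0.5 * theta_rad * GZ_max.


Formula: GZ_max = GM * sin(theta); Area = 0.5 * theta_rad * GZ_max
Step 1 — GZ_max = 1.12 * sin(17°) = 1.12 * 0.292372 = 0.327457 m
Step 2 — theta_rad = 17 * pi/180 = 0.296706 rad
Step 3 — Area = 0.5 * 0.296706 * 0.327457 ≈ 0.048579 m·rad (5 s.f.)

0.048579 m·rad


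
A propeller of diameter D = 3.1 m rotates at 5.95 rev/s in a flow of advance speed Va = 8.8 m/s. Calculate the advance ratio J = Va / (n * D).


Formula: J = Va / (n * D)
Step 1 — n * D = 5.95 * 3.1 = 18.445
Step 2 — J = 8.8 / 18.445 ≈ 0.47709 (5 s.f.)

0.47709


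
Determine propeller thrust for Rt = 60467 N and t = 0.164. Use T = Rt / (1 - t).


Formula: T = Rt / (1 - t)
Step 1 — (1 - t) = 1 - 0.164 = 0.836
Step 2 — T = 60467 / 0.836 ≈ 72329 N (5 s.f.)

72329 N


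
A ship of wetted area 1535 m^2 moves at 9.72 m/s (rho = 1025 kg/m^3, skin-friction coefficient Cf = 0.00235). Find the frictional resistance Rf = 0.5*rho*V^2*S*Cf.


Formula: Rf = 0.5 * rho * V^2 * S * Cf
Step 1 — V^2 = 9.72^2 = 94.4784
Step 2 — 0.5 * rho * V^2 = 0.5 * 1025 * 94.4784 = 48420.18
Step 3 — Rf = 48420.18 * 1535 * 0.00235 ≈ 174660 N (5 s.f.)

174660 N


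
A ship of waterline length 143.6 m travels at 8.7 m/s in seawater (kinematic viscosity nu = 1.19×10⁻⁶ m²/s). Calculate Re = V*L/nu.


Formula: Re = V * L / nu
Step 1 — V * L = 8.7 * 143.6 = 1249.32 m^2/s
Step 2 — Re = 1249.32 / 1.19e-6 = 1.05e+09

1.05e+09


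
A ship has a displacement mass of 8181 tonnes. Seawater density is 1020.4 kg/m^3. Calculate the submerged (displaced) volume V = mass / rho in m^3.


Formula: V = mass / rho
Step 1 — convert tonnes to kg: 8181 t * 1000 = 8181000 kg
Step 2 — V = 8181000 / 1020.4 ≈ 8017.4 m^3 (5 s.f.)

8017.4 m^3


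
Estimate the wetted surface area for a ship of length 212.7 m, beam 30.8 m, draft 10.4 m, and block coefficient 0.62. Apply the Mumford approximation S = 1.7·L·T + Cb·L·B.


Formula: S = 1.7*L*T + V/T with V = Cb*L*B*T, i.e. S = L * (1.7*T + Cb*B)
Step 1 — 1.7*T = 1.7 * 10.4 = 17.68 m
Step 2 — Cb*B = 0.62 * 30.8 = 19.096 m
Step 3 — 1.7*T + Cb*B = 17.68 + 19.096 = 36.776 m
Step 4 — S = 212.7 * 36.776 ≈ 7822.3 m^2 (5 s.f.)

7822.3 m^2


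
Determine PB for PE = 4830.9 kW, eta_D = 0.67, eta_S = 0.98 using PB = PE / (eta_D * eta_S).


Formula: PB = PE / (eta_D * eta_S)
Step 1 — combined efficiency = eta_D * eta_S = 0.67 * 0.98 = 0.6566
Step 2 — PB = 4830.9 / 0.6566 ≈ 7357.4 kW (5 s.f.)

7357.4 kW


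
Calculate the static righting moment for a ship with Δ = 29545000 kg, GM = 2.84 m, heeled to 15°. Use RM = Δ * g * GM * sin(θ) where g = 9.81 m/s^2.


Formula: GZ = GM * sin(theta); RM = disp * g * GZ
Step 1 — GZ = 2.84 * sin(15°) = 2.84 * 0.258819 = 0.735046 m
Step 2 — RM = 29545000 * 9.81 * 0.735046 ≈ 213040000 N·m (5 s.f.)

213040000 N·m


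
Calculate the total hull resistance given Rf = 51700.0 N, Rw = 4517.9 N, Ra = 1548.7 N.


Formula: Rt = Rf + Rw + Ra
Substituting: Rt = 51700.0 + 4517.9 + 1548.7
Result: Rt = 57766.6 N

57766.6 N


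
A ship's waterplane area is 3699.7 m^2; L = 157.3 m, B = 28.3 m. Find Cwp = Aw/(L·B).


Formula: Cwp = Aw / (L * B)
Step 1 — L * B = 157.3 * 28.3 = 4451.59 m^2
Step 2 — Cwp = 3699.7 / 4451.59 ≈ 0.83110 (5 s.f.)

0.83110


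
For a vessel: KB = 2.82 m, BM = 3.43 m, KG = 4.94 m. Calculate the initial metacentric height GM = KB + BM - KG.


Formula: GM = KB + BM - KG
Step 1 — KM = KB + BM = 2.82 + 3.43 = 6.25 m
Step 2 — GM = KM - KG = 6.25 - 4.94 = 1.31 m

1.31 m


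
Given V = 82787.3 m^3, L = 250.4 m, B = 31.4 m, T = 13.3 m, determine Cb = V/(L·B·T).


Formula: Cb = V / (L * B * T)
Step 1 — L * B * T = 250.4 * 31.4 * 13.3 = 104572.048 m^3
Step 2 — Cb = 82787.3 / 104572.048 ≈ 0.79168 (5 s.f.)

0.79168


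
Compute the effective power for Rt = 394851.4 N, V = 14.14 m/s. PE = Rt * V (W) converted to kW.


Formula: PE = Rt * V / 1000 (kW)
Step 1 — PE (W) = 394851.4 * 14.14 = 5583198.796 W
Step 2 — PE (kW) = 5583198.796 / 1000 ≈ 5583.2 kW (5 s.f.)

5583.2 kW


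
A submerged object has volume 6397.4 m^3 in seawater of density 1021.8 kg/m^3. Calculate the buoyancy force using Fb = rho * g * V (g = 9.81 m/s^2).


Formula: Fb = rho * g * V
Substituting: Fb = 1021.8 * 9.81 * 6397.4
Intermediate: 1021.8 * 9.81 = 10023.858
Result: Fb = 10023.858 * 6397.4 ≈ 64127000 N (5 s.f.)

64127000 N


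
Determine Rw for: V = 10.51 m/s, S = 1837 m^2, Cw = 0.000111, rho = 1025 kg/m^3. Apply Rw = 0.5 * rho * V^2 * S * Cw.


Formula: Rw = 0.5 * rho * V^2 * S * Cw
Step 1 — V^2 = 10.51^2 = 110.4601
Step 2 — 0.5 * rho * V^2 = 0.5 * 1025 * 110.4601 = 56610.80125
Step 3 — Rw = 56610.80125 * 1837 * 0.000111 ≈ 11543 N (5 s.f.)

11543 N


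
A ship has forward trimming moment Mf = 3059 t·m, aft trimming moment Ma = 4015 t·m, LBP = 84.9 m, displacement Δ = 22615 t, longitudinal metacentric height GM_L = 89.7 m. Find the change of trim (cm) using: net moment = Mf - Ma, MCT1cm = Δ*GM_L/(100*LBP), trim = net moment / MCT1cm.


Formula: net trimming moment = Mf - Ma; MCT1cm = Δ*GM_L/(100*LBP); trim = net moment / MCT1cm
Step 1 — net trimming moment = 3059 - 4015 = -956 t·m
Step 2 — MCT1cm = 22615 * 89.7 / (100 * 84.9) = 238.9359 t·m/cm
Step 3 — trim = -956 / 238.9359 ≈ -4.0011 cm (5 s.f.)

-4.0011 cm


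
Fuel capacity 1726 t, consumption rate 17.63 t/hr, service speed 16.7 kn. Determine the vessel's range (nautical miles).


Formula: endurance = fuel / rate; range = endurance * speed
Step 1 — endurance = 1726 / 17.63 = 97.9013 hours
Step 2 — range = 97.9013 * 16.7 ≈ 1635.0 nautical miles (5 s.f.)

1635.0 NM


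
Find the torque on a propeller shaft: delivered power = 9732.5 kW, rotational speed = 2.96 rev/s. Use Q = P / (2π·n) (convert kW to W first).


Formula: Q = P_W / (2 * pi * n)
Step 1 — P_W = 9732.5 kW * 1000 = 9732500.0 W
Step 2 — 2 * pi * n = 2 * pi * 2.96 = 18.598229
Step 3 — Q = 9732500.0 / 18.598229 ≈ 523300 N·m (5 s.f.)

523300 N·m


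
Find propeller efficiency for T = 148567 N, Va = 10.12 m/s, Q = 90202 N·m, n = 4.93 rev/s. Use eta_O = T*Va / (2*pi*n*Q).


Formula: eta = T * Va / (2 * pi * n * Q)
Step 1 — numerator = T * Va = 148567 * 10.12 = 1503498.04
Step 2 — 2 * pi * n = 2 * pi * 4.93 = 30.976104
Step 3 — denominator = 30.976104 * 90202 = 2794106.53
Step 4 — eta = 1503498.04 / 2794106.53 ≈ 0.53810 (5 s.f.)

0.53810


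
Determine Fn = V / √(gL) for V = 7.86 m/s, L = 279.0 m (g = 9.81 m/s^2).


Formula: Fn = V / sqrt(g * L)
Step 1 — g * L = 9.81 * 279.0 = 2736.99
Step 2 — sqrt(g * L) = sqrt(2736.99) = 52.31625
Step 3 — Fn = 7.86 / 52.31625 ≈ 0.15024 (5 s.f.)

0.15024


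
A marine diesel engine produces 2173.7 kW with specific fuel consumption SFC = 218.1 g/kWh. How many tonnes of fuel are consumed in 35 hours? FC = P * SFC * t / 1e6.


Formula: FC (tonnes) = P * SFC * t / 1,000,000
Step 1 — P * SFC * t = 2173.7 * 218.1 * 35 = 16592938.95 g
Step 2 — FC (tonnes) = 16592938.95 / 1,000,000 ≈ 16.593 tonnes (5 s.f.)

16.593 tonnes


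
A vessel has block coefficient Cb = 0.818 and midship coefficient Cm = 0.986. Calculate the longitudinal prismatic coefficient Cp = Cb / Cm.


Formula: Cp = Cb / Cm
Substituting: Cp = 0.818 / 0.986
Result: Cp ≈ 0.82961 (5 s.f.)

0.82961


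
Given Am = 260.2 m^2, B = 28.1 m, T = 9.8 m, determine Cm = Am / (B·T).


Formula: Cm = Am / (B * T)
Step 1 — B * T = 28.1 * 9.8 = 275.38 m^2
Step 2 — Cm = 260.2 / 275.38 ≈ 0.94488 (5 s.f.)

0.94488


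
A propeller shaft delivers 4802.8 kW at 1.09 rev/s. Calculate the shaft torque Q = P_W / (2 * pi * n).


Formula: Q = P_W / (2 * pi * n)
Step 1 — P_W = 4802.8 kW * 1000 = 4802800.0 W
Step 2 — 2 * pi * n = 2 * pi * 1.09 = 6.848672
Step 3 — Q = 4802800.0 / 6.848672 ≈ 701270 N·m (5 s.f.)

701270 N·m


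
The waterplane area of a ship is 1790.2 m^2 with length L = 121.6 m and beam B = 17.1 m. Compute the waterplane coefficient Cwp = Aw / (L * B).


Formula: Cwp = Aw / (L * B)
Step 1 — L * B = 121.6 * 17.1 = 2079.36 m^2
Step 2 — Cwp = 1790.2 / 2079.36 ≈ 0.86094 (5 s.f.)

0.86094


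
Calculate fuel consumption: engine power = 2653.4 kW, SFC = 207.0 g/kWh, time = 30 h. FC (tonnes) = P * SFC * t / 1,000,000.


Formula: FC (tonnes) = P * SFC * t / 1,000,000
Step 1 — P * SFC * t = 2653.4 * 207.0 * 30 = 16477614.0 g
Step 2 — FC (tonnes) = 16477614.0 / 1,000,000 ≈ 16.478 tonnes (5 s.f.)

16.478 tonnes


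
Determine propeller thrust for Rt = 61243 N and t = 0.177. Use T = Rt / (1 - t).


Formula: T = Rt / (1 - t)
Step 1 — (1 - t) = 1 - 0.177 = 0.823
Step 2 — T = 61243 / 0.823 ≈ 74414 N (5 s.f.)

74414 N


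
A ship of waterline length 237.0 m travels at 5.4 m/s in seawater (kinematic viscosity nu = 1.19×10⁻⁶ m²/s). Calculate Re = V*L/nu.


Formula: Re = V * L / nu
Step 1 — V * L = 5.4 * 237.0 = 1279.8 m^2/s
Step 2 — Re = 1279.8 / 1.19e-6 = 1.08e+09

1.08e+09


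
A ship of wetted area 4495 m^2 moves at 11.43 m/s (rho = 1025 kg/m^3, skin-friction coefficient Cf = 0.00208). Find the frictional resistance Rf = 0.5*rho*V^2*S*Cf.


Formula: Rf = 0.5 * rho * V^2 * S * Cf
Step 1 — V^2 = 11.43^2 = 130.6449
Step 2 — 0.5 * rho * V^2 = 0.5 * 1025 * 130.6449 = 66955.51125
Step 3 — Rf = 66955.51125 * 4495 * 0.00208 ≈ 626010 N (5 s.f.)

626010 N


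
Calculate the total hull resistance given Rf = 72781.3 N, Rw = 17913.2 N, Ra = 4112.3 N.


Formula: Rt = Rf + Rw + Ra
Substituting: Rt = 72781.3 + 17913.2 + 4112.3
Result: Rt = 94806.8 N

94806.8 N


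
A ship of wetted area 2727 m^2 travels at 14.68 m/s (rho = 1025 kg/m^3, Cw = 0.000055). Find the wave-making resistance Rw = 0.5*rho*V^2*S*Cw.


Formula: Rw = 0.5 * rho * V^2 * S * Cw
Step 1 — V^2 = 14.68^2 = 215.5024
Step 2 — 0.5 * rho * V^2 = 0.5 * 1025 * 215.5024 = 110444.98
Step 3 — Rw = 110444.98 * 2727 * 0.000055 ≈ 16565 N (5 s.f.)

16565 N


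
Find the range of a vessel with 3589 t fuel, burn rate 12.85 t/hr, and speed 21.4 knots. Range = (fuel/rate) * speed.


Formula: endurance = fuel / rate; range = endurance * speed
Step 1 — endurance = 3589 / 12.85 = 279.2996 hours
Step 2 — range = 279.2996 * 21.4 ≈ 5977.0 nautical miles (5 s.f.)

5977.0 NM


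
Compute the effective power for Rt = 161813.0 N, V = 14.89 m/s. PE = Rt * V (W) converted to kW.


Formula: PE = Rt * V / 1000 (kW)
Step 1 — PE (W) = 161813.0 * 14.89 = 2409395.57 W
Step 2 — PE (kW) = 2409395.57 / 1000 ≈ 2409.4 kW (5 s.f.)

2409.4 kW


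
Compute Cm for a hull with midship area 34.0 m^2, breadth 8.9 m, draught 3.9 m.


Formula: Cm = Am / (B * T)
Step 1 — B * T = 8.9 * 3.9 = 34.71 m^2
Step 2 — Cm = 34.0 / 34.71 ≈ 0.97954 (5 s.f.)

0.97954


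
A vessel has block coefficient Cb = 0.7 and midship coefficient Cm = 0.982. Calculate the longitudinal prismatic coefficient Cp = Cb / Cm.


Formula: Cp = Cb / Cm
Substituting: Cp = 0.7 / 0.982
Result: Cp ≈ 0.71283 (5 s.f.)

0.71283


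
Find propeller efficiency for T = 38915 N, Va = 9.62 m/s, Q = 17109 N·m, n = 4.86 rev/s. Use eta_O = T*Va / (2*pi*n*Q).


Formula: eta = T * Va / (2 * pi * n * Q)
Step 1 — numerator = T * Va = 38915 * 9.62 = 374362.3
Step 2 — 2 * pi * n = 2 * pi * 4.86 = 30.536281
Step 3 — denominator = 30.536281 * 17109 = 522445.23
Step 4 — eta = 374362.3 / 522445.23 ≈ 0.71656 (5 s.f.)

0.71656


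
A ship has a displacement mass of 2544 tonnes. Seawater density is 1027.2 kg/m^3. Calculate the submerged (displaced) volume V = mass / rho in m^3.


Formula: V = mass / rho
Step 1 — convert tonnes to kg: 2544 t * 1000 = 2544000 kg
Step 2 — V = 2544000 / 1027.2 ≈ 2476.6 m^3 (5 s.f.)

2476.6 m^3


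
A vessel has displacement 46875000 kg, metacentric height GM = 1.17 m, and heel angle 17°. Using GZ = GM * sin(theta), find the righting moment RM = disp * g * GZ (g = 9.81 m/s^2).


Formula: GZ = GM * sin(theta); RM = disp * g * GZ
Step 1 — GZ = 1.17 * sin(17°) = 1.17 * 0.292372 = 0.342075 m
Step 2 — RM = 46875000 * 9.81 * 0.342075 ≈ 157300000 N·m (5 s.f.)

157300000 N·m


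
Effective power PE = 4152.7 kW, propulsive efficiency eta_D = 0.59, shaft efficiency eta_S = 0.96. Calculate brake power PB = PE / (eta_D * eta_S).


Formula: PB = PE / (eta_D * eta_S)
Step 1 — combined efficiency = eta_D * eta_S = 0.59 * 0.96 = 0.5664
Step 2 — PB = 4152.7 / 0.5664 ≈ 7331.7 kW (5 s.f.)

7331.7 kW


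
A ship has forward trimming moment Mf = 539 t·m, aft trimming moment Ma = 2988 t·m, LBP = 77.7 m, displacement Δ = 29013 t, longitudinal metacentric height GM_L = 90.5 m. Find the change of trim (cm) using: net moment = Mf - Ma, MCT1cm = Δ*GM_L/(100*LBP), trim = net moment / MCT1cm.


Formula: net trimming moment = Mf - Ma; MCT1cm = Δ*GM_L/(100*LBP); trim = net moment / MCT1cm
Step 1 — net trimming moment = 539 - 2988 = -2449 t·m
Step 2 — MCT1cm = 29013 * 90.5 / (100 * 77.7) = 337.9249 t·m/cm
Step 3 — trim = -2449 / 337.9249 ≈ -7.2472 cm (5 s.f.)

-7.2472 cm


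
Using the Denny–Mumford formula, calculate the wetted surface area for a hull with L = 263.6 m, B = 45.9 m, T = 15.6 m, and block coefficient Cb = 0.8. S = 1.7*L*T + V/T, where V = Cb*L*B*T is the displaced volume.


Formula: S = 1.7*L*T + V/T with V = Cb*L*B*T, i.e. S = L * (1.7*T + Cb*B)
Step 1 — 1.7*T = 1.7 * 15.6 = 26.52 m
Step 2 — Cb*B = 0.8 * 45.9 = 36.72 m
Step 3 — 1.7*T + Cb*B = 26.52 + 36.72 = 63.24 m
Step 4 — S = 263.6 * 63.24 ≈ 16670 m^2 (5 s.f.)

16670 m^2


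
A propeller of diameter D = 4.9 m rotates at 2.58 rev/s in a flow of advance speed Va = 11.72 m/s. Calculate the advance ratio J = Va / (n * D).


Formula: J = Va / (n * D)
Step 1 — n * D = 2.58 * 4.9 = 12.642
Step 2 — J = 11.72 / 12.642 ≈ 0.92707 (5 s.f.)

0.92707


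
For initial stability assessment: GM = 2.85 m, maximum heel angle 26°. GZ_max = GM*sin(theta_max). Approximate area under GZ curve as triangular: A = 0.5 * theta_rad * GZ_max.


Formula: GZ_max = GM * sin(theta); Area = 0.5 * theta_rad * GZ_max
Step 1 — GZ_max = 2.85 * sin(26°) = 2.85 * 0.438371 = 1.249357 m
Step 2 — theta_rad = 26 * pi/180 = 0.453786 rad
Step 3 — Area = 0.5 * 0.453786 * 1.249357 ≈ 0.28347 m·rad (5 s.f.)

0.28347 m·rad


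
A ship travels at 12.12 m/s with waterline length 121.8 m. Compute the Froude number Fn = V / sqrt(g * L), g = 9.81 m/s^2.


Formula: Fn = V / sqrt(g * L)
Step 1 — g * L = 9.81 * 121.8 = 1194.858
Step 2 — sqrt(g * L) = sqrt(1194.858) = 34.566718
Step 3 — Fn = 12.12 / 34.566718 ≈ 0.35063 (5 s.f.)

0.35063


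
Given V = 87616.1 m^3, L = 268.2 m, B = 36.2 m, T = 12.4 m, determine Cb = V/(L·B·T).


Formula: Cb = V / (L * B * T)
Step 1 — L * B * T = 268.2 * 36.2 * 12.4 = 120389.616 m^3
Step 2 — Cb = 87616.1 / 120389.616 ≈ 0.72777 (5 s.f.)

0.72777


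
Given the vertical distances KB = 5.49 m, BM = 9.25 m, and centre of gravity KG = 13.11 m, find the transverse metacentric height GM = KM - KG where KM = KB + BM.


Formula: GM = KB + BM - KG
Step 1 — KM = KB + BM = 5.49 + 9.25 = 14.74 m
Step 2 — GM = KM - KG = 14.74 - 13.11 = 1.63 m

1.63 m


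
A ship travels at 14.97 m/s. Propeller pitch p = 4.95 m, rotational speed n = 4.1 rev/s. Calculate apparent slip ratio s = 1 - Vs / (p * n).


Formula: s = 1 - Vs / (p * n)
Step 1 — p * n = 4.95 * 4.1 = 20.295
Step 2 — Vs / (p*n) = 14.97 / 20.295 = 0.73762 (6 d.p.)
Step 3 — s = 1 - 0.73762 = 0.26238

0.26238


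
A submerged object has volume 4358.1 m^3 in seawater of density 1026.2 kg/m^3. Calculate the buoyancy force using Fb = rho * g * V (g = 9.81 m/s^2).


Formula: Fb = rho * g * V
Substituting: Fb = 1026.2 * 9.81 * 4358.1
Intermediate: 1026.2 * 9.81 = 10067.022
Result: Fb = 10067.022 * 4358.1 ≈ 43873000 N (5 s.f.)

43873000 N


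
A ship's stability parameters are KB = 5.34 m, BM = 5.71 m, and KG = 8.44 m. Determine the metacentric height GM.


Formula: GM = KB + BM - KG
Step 1 — KM = KB + BM = 5.34 + 5.71 = 11.05 m
Step 2 — GM = KM - KG = 11.05 - 8.44 = 2.61 m

2.61 m


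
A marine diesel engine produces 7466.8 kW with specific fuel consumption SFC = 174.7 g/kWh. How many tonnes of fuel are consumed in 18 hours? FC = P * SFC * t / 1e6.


Formula: FC (tonnes) = P * SFC * t / 1,000,000
Step 1 — P * SFC * t = 7466.8 * 174.7 * 18 = 23480099.28 g
Step 2 — FC (tonnes) = 23480099.28 / 1,000,000 ≈ 23.480 tonnes (5 s.f.)

23.480 tonnes


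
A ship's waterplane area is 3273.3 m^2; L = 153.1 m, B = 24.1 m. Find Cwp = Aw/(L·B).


Formula: Cwp = Aw / (L * B)
Step 1 — L * B = 153.1 * 24.1 = 3689.71 m^2
Step 2 — Cwp = 3273.3 / 3689.71 ≈ 0.88714 (5 s.f.)

0.88714


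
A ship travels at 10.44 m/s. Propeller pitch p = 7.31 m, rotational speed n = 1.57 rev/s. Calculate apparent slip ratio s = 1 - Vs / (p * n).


Formula: s = 1 - Vs / (p * n)
Step 1 — p * n = 7.31 * 1.57 = 11.4767
Step 2 — Vs / (p*n) = 10.44 / 11.4767 = 0.909669 (6 d.p.)
Step 3 — s = 1 - 0.909669 = 0.090331

0.090331


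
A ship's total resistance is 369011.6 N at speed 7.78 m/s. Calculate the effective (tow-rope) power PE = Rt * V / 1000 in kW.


Formula: PE = Rt * V / 1000 (kW)
Step 1 — PE (W) = 369011.6 * 7.78 = 2870910.248 W
Step 2 — PE (kW) = 2870910.248 / 1000 ≈ 2870.9 kW (5 s.f.)

2870.9 kW


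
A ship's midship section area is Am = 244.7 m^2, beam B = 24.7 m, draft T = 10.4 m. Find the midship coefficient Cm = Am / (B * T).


Formula: Cm = Am / (B * T)
Step 1 — B * T = 24.7 * 10.4 = 256.88 m^2
Step 2 — Cm = 244.7 / 256.88 ≈ 0.95258 (5 s.f.)

0.95258


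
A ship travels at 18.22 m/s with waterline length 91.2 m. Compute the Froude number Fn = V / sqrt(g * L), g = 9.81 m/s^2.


Formula: Fn = V / sqrt(g * L)
Step 1 — g * L = 9.81 * 91.2 = 894.672
Step 2 — sqrt(g * L) = sqrt(894.672) = 29.911068
Step 3 — Fn = 18.22 / 29.911068 ≈ 0.60914 (5 s.f.)

0.60914


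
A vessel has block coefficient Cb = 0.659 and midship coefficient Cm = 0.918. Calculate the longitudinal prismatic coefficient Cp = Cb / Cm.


Formula: Cp = Cb / Cm
Substituting: Cp = 0.659 / 0.918
Result: Cp ≈ 0.71786 (5 s.f.)

0.71786


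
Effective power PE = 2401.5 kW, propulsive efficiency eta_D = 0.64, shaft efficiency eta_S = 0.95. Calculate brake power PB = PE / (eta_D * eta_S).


Formula: PB = PE / (eta_D * eta_S)
Step 1 — combined efficiency = eta_D * eta_S = 0.64 * 0.95 = 0.608
Step 2 — PB = 2401.5 / 0.608 ≈ 3949.8 kW (5 s.f.)

3949.8 kW


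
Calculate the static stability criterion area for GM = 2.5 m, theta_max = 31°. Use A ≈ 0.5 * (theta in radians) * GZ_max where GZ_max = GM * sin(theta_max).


Formula: GZ_max = GM * sin(theta); Area = 0.5 * theta_rad * GZ_max
Step 1 — GZ_max = 2.5 * sin(31°) = 2.5 * 0.515038 = 1.287595 m
Step 2 — theta_rad = 31 * pi/180 = 0.541052 rad
Step 3 — Area = 0.5 * 0.541052 * 1.287595 ≈ 0.34833 m·rad (5 s.f.)

0.34833 m·rad


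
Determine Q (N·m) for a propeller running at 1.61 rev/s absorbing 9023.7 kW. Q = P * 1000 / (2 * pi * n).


Formula: Q = P_W / (2 * pi * n)
Step 1 — P_W = 9023.7 kW * 1000 = 9023700.0 W
Step 2 — 2 * pi * n = 2 * pi * 1.61 = 10.115928
Step 3 — Q = 9023700.0 / 10.115928 ≈ 892030 N·m (5 s.f.)

892030 N·m


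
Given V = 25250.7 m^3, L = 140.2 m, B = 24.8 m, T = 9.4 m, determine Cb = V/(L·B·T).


Formula: Cb = V / (L * B * T)
Step 1 — L * B * T = 140.2 * 24.8 * 9.4 = 32683.424 m^3
Step 2 — Cb = 25250.7 / 32683.424 ≈ 0.77258 (5 s.f.)

0.77258


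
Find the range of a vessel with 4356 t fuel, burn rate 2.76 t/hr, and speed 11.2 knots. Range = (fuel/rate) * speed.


Formula: endurance = fuel / rate; range = endurance * speed
Step 1 — endurance = 4356 / 2.76 = 1578.2609 hours
Step 2 — range = 1578.2609 * 11.2 ≈ 17677 nautical miles (5 s.f.)

17677 NM


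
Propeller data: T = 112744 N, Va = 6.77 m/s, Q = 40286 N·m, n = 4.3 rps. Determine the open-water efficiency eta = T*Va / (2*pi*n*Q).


Formula: eta = T * Va / (2 * pi * n * Q)
Step 1 — numerator = T * Va = 112744 * 6.77 = 763276.88
Step 2 — 2 * pi * n = 2 * pi * 4.3 = 27.017697
Step 3 — denominator = 27.017697 * 40286 = 1088434.94
Step 4 — eta = 763276.88 / 1088434.94 ≈ 0.70126 (5 s.f.)

0.70126


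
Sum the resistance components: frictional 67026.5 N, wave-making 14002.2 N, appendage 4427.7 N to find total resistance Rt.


Formula: Rt = Rf + Rw + Ra
Substituting: Rt = 67026.5 + 14002.2 + 4427.7
Result: Rt = 85456.4 N

85456.4 N


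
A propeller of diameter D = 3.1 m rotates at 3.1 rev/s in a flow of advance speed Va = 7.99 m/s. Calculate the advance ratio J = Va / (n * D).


Formula: J = Va / (n * D)
Step 1 — n * D = 3.1 * 3.1 = 9.61
Step 2 — J = 7.99 / 9.61 ≈ 0.83143 (5 s.f.)

0.83143


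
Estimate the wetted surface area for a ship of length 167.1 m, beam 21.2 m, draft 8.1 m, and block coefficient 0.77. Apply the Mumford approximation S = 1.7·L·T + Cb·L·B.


Formula: S = 1.7*L*T + V/T with V = Cb*L*B*T, i.e. S = L * (1.7*T + Cb*B)
Step 1 — 1.7*T = 1.7 * 8.1 = 13.77 m
Step 2 — Cb*B = 0.77 * 21.2 = 16.324 m
Step 3 — 1.7*T + Cb*B = 13.77 + 16.324 = 30.094 m
Step 4 — S = 167.1 * 30.094 ≈ 5028.7 m^2 (5 s.f.)

5028.7 m^2


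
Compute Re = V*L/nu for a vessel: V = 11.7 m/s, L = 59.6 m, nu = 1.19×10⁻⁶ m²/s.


Formula: Re = V * L / nu
Step 1 — V * L = 11.7 * 59.6 = 697.32 m^2/s
Step 2 — Re = 697.32 / 1.19e-6 = 5.86e+08

5.86e+08


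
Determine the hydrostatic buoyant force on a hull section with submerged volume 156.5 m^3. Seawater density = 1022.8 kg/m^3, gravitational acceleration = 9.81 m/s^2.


Formula: Fb = rho * g * V
Substituting: Fb = 1022.8 * 9.81 * 156.5
Intermediate: 1022.8 * 9.81 = 10033.668
Result: Fb = 10033.668 * 156.5 ≈ 1570300 N (5 s.f.)

1570300 N


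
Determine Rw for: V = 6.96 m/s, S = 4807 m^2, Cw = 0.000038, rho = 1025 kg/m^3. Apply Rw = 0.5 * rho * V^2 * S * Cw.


Formula: Rw = 0.5 * rho * V^2 * S * Cw
Step 1 — V^2 = 6.96^2 = 48.4416
Step 2 — 0.5 * rho * V^2 = 0.5 * 1025 * 48.4416 = 24826.32
Step 3 — Rw = 24826.32 * 4807 * 0.000038 ≈ 4534.9 N (5 s.f.)

4534.9 N


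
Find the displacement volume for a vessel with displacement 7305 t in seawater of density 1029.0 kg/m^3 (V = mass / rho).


Formula: V = mass / rho
Step 1 — convert tonnes to kg: 7305 t * 1000 = 7305000 kg
Step 2 — V = 7305000 / 1029.0 ≈ 7099.1 m^3 (5 s.f.)

7099.1 m^3


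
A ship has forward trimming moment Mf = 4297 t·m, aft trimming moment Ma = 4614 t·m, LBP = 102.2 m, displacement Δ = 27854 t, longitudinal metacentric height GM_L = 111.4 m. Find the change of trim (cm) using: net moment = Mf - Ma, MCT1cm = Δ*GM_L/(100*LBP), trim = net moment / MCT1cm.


Formula: net trimming moment = Mf - Ma; MCT1cm = Δ*GM_L/(100*LBP); trim = net moment / MCT1cm
Step 1 — net trimming moment = 4297 - 4614 = -317 t·m
Step 2 — MCT1cm = 27854 * 111.4 / (100 * 102.2) = 303.6141 t·m/cm
Step 3 — trim = -317 / 303.6141 ≈ -1.0441 cm (5 s.f.)

-1.0441 cm


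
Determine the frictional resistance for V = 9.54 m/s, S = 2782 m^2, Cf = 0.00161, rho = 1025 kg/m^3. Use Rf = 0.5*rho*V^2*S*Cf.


Formula: Rf = 0.5 * rho * V^2 * S * Cf
Step 1 — V^2 = 9.54^2 = 91.0116
Step 2 — 0.5 * rho * V^2 = 0.5 * 1025 * 91.0116 = 46643.445
Step 3 — Rf = 46643.445 * 2782 * 0.00161 ≈ 208920 N (5 s.f.)

208920 N
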